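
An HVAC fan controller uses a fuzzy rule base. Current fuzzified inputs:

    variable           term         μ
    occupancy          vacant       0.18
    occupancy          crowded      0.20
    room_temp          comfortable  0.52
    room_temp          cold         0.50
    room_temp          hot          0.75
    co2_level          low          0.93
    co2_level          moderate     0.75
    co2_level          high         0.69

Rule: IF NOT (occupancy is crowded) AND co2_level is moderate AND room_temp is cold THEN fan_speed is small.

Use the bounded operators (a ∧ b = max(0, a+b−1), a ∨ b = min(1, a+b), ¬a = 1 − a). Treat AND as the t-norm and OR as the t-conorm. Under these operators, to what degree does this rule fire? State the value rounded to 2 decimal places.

0.05

firing strength: ¬crowded=1−0.20=0.80, moderate=0.75, cold=0.50; AND[max(0, a+b−1)] → w = 0.05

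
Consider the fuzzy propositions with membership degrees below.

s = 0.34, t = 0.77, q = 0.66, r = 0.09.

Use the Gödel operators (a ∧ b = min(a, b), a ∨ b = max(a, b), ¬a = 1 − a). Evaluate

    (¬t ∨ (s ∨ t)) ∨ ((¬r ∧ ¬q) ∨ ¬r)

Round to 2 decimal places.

¬t = 1 − 0.77 = 0.23
s ∨ t = max(a, b) on (0.34, 0.77) = 0.77
¬t ∨ (s ∨ t) = max(a, b) on (0.23, 0.77) = 0.77
¬r = 1 − 0.09 = 0.91
¬q = 1 − 0.66 = 0.34
¬r ∧ ¬q = min(a, b) on (0.91, 0.34) = 0.34
¬r = 1 − 0.09 = 0.91
(¬r ∧ ¬q) ∨ ¬r = max(a, b) on (0.34, 0.91) = 0.91
(¬t ∨ (s ∨ t)) ∨ ((¬r ∧ ¬q) ∨ ¬r) = max(a, b) on (0.77, 0.91) = 0.91

0.91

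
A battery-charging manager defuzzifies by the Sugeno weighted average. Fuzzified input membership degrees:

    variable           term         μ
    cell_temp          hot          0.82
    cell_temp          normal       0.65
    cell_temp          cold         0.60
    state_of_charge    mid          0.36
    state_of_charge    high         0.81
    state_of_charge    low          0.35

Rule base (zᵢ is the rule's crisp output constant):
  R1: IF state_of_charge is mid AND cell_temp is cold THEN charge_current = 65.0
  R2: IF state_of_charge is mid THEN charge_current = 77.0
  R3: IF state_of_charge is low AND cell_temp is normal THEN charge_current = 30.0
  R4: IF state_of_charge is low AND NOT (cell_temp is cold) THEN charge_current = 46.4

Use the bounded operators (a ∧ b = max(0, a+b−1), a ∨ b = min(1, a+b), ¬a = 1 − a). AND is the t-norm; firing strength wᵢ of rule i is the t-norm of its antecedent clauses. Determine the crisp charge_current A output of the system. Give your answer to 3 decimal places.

R1 (z=65.0): mid=0.36, cold=0.60; AND[max(0, a+b−1)] → w = 0.00
R2 (z=77.0): mid=0.36 → w = 0.36
R3 (z=30.0): low=0.35, normal=0.65; AND[max(0, a+b−1)] → w = 0.00
R4 (z=46.4): low=0.35, ¬cold=1−0.60=0.40; AND[max(0, a+b−1)] → w = 0.00
Weighted average = (0.00·65.0 + 0.36·77.0 + 0.00·30.0 + 0.00·46.4) / (0.00 + 0.36 + 0.00 + 0.00)
  = 27.7200 / 0.3600 = 77.000

77.000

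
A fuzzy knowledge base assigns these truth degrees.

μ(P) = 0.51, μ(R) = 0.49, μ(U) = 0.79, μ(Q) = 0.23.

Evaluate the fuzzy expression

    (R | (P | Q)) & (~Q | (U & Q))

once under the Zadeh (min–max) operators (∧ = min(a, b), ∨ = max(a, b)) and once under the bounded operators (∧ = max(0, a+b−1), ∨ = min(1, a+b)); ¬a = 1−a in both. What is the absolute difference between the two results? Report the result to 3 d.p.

Under Zadeh (min–max):
  P | Q = max(a, b) on (0.51, 0.23) = 0.51
  R | (P | Q) = max(a, b) on (0.49, 0.51) = 0.51
  ~Q = 1 − 0.23 = 0.77
  U & Q = min(a, b) on (0.79, 0.23) = 0.23
  ~Q | (U & Q) = max(a, b) on (0.77, 0.23) = 0.77
  (R | (P | Q)) & (~Q | (U & Q)) = min(a, b) on (0.51, 0.77) = 0.51
  → value = 0.5100
Under bounded:
  P | Q = min(1, a+b) on (0.51, 0.23) = 0.74
  R | (P | Q) = min(1, a+b) on (0.49, 0.74) = 1.00
  ~Q = 1 − 0.23 = 0.77
  U & Q = max(0, a+b−1) on (0.79, 0.23) = 0.02
  ~Q | (U & Q) = min(1, a+b) on (0.77, 0.02) = 0.79
  (R | (P | Q)) & (~Q | (U & Q)) = max(0, a+b−1) on (1.00, 0.79) = 0.79
  → value = 0.7900
|0.5100 − 0.7900| = 0.280

0.280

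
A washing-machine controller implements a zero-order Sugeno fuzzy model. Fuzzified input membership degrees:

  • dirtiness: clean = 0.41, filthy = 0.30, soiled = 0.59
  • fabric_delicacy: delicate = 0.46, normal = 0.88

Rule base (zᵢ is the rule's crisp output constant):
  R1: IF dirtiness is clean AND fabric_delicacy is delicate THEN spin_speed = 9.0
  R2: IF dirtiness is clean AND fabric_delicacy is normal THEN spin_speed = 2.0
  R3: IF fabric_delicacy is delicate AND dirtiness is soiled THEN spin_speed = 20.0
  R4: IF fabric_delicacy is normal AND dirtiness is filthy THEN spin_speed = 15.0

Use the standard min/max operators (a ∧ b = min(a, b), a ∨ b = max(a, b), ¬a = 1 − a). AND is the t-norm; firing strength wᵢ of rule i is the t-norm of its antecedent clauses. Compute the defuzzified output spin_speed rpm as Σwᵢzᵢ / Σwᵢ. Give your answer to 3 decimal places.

R1 (z=9.0): clean=0.41, delicate=0.46; AND[min(a, b)] → w = 0.41
R2 (z=2.0): clean=0.41, normal=0.88; AND[min(a, b)] → w = 0.41
R3 (z=20.0): delicate=0.46, soiled=0.59; AND[min(a, b)] → w = 0.46
R4 (z=15.0): normal=0.88, filthy=0.30; AND[min(a, b)] → w = 0.30
Weighted average = (0.41·9.0 + 0.41·2.0 + 0.46·20.0 + 0.30·15.0) / (0.41 + 0.41 + 0.46 + 0.30)
  = 18.2100 / 1.5800 = 11.525

11.525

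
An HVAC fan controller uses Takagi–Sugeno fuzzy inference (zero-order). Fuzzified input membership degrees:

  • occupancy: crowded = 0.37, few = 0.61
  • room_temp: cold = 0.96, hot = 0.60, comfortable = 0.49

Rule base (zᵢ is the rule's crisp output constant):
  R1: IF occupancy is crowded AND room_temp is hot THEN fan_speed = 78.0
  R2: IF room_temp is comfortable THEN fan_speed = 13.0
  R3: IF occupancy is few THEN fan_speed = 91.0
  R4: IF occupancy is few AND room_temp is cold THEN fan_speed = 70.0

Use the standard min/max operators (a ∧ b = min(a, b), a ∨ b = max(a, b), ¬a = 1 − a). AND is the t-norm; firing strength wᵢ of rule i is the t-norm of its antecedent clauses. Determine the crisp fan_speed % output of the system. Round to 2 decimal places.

R1 (z=78.0): crowded=0.37, hot=0.60; AND[min(a, b)] → w = 0.37
R2 (z=13.0): comfortable=0.49 → w = 0.49
R3 (z=91.0): few=0.61 → w = 0.61
R4 (z=70.0): few=0.61, cold=0.96; AND[min(a, b)] → w = 0.61
Weighted average = (0.37·78.0 + 0.49·13.0 + 0.61·91.0 + 0.61·70.0) / (0.37 + 0.49 + 0.61 + 0.61)
  = 133.4400 / 2.0800 = 64.15

64.15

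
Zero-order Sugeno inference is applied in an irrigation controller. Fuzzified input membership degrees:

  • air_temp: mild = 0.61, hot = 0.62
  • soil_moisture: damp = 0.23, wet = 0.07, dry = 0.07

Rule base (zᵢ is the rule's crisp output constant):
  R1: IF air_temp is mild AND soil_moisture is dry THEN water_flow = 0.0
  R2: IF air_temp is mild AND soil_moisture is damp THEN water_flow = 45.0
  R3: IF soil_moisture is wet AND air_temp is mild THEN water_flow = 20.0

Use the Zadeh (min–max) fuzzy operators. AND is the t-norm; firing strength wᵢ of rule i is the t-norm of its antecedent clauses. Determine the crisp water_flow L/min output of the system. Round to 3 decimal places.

31.757

R1 (z=0.0): mild=0.61, dry=0.07; AND[min(a, b)] → w = 0.07
R2 (z=45.0): mild=0.61, damp=0.23; AND[min(a, b)] → w = 0.23
R3 (z=20.0): wet=0.07, mild=0.61; AND[min(a, b)] → w = 0.07
Weighted average = (0.07·0.0 + 0.23·45.0 + 0.07·20.0) / (0.07 + 0.23 + 0.07)
  = 11.7500 / 0.3700 = 31.757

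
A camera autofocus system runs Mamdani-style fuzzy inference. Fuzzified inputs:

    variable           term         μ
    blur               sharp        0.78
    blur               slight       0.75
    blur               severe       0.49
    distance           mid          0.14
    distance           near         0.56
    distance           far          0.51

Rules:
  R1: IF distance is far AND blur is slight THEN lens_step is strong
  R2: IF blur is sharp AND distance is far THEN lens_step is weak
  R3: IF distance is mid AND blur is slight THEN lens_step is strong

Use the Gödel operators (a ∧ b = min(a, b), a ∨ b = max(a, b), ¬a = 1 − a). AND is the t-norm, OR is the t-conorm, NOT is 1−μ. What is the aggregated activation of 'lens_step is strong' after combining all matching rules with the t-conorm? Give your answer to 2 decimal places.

0.51

R1: far=0.51, slight=0.75; AND[min(a, b)] → w = 0.51
R2: sharp=0.78, far=0.51; AND[min(a, b)] → w = 0.51
R3: mid=0.14, slight=0.75; AND[min(a, b)] → w = 0.14
Rules with consequent 'strong': {R1, R3} → strengths 0.51, 0.14
Aggregate via t-conorm [max(a, b)]: 0.51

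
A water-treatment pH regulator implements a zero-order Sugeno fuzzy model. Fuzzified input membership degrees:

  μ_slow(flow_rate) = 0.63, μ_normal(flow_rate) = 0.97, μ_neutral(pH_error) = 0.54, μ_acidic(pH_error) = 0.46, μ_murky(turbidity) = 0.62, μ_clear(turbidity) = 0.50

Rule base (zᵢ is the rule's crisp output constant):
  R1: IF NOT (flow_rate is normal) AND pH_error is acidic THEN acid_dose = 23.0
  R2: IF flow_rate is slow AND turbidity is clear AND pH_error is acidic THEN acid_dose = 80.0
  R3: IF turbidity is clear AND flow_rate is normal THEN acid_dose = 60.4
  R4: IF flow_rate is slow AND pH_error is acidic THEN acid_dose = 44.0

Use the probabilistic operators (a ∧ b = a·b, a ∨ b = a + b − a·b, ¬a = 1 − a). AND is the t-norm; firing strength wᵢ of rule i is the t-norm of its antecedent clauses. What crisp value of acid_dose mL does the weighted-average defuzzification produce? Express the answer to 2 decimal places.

57.80

R1 (z=23.0): ¬normal=1−0.97=0.03, acidic=0.46; AND[a·b] → w = 0.0138
R2 (z=80.0): slow=0.63, clear=0.50, acidic=0.46; AND[a·b] → w = 0.1449
R3 (z=60.4): clear=0.50, normal=0.97; AND[a·b] → w = 0.4850
R4 (z=44.0): slow=0.63, acidic=0.46; AND[a·b] → w = 0.2898
Weighted average = (0.0138·23.0 + 0.1449·80.0 + 0.4850·60.4 + 0.2898·44.0) / (0.0138 + 0.1449 + 0.4850 + 0.2898)
  = 53.9546 / 0.9335 = 57.80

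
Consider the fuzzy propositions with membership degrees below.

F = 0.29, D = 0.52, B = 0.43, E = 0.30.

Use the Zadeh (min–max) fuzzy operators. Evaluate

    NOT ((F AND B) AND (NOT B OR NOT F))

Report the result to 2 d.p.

F AND B = min(a, b) on (0.29, 0.43) = 0.29
NOT B = 1 − 0.43 = 0.57
NOT F = 1 − 0.29 = 0.71
NOT B OR NOT F = max(a, b) on (0.57, 0.71) = 0.71
(F AND B) AND (NOT B OR NOT F) = min(a, b) on (0.29, 0.71) = 0.29
NOT ((F AND B) AND (NOT B OR NOT F)) = 1 − 0.29 = 0.71

0.71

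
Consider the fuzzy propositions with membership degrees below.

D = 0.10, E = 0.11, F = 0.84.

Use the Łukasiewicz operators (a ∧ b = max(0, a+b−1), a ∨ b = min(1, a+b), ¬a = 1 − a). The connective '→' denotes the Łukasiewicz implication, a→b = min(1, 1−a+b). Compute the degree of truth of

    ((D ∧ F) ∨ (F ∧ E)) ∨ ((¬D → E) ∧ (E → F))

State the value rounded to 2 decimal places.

D ∧ F = max(0, a+b−1) on (0.10, 0.84) = 0.00
F ∧ E = max(0, a+b−1) on (0.84, 0.11) = 0.00
(D ∧ F) ∨ (F ∧ E) = min(1, a+b) on (0.00, 0.00) = 0.00
¬D = 1 − 0.10 = 0.90
¬D → E  [Łukasiewicz: min(1, 1−a+b)] with a=0.90, b=0.11 → 0.21
E → F  [Łukasiewicz: min(1, 1−a+b)] with a=0.11, b=0.84 → 1.00
(¬D → E) ∧ (E → F) = max(0, a+b−1) on (0.21, 1.00) = 0.21
((D ∧ F) ∨ (F ∧ E)) ∨ ((¬D → E) ∧ (E → F)) = min(1, a+b) on (0.00, 0.21) = 0.21

0.21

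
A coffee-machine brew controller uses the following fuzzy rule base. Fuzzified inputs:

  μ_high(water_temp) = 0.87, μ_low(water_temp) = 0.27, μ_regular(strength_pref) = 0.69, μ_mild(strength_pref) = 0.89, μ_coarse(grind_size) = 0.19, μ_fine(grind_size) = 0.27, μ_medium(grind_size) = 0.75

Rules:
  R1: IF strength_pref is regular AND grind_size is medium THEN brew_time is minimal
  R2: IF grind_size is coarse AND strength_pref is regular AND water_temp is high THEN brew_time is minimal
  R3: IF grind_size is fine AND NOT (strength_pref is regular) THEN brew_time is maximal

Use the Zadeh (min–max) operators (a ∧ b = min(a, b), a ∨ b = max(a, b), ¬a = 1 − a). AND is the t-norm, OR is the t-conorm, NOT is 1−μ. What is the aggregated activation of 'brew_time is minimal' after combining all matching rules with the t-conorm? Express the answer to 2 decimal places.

R1: regular=0.69, medium=0.75; AND[min(a, b)] → w = 0.69
R2: coarse=0.19, regular=0.69, high=0.87; AND[min(a, b)] → w = 0.19
R3: fine=0.27, ¬regular=1−0.69=0.31; AND[min(a, b)] → w = 0.27
Rules with consequent 'minimal': {R1, R2} → strengths 0.69, 0.19
Aggregate via t-conorm [max(a, b)]: 0.69

0.69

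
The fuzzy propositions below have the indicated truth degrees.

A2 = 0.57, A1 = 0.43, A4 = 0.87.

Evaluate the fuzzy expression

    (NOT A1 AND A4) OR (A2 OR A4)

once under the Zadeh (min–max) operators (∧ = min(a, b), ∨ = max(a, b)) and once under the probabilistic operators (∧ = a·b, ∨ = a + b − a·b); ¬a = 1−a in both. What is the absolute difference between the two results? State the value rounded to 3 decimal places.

Under Zadeh (min–max):
  NOT A1 = 1 − 0.43 = 0.57
  NOT A1 AND A4 = min(a, b) on (0.57, 0.87) = 0.57
  A2 OR A4 = max(a, b) on (0.57, 0.87) = 0.87
  (NOT A1 AND A4) OR (A2 OR A4) = max(a, b) on (0.57, 0.87) = 0.87
  → value = 0.8700
Under probabilistic:
  NOT A1 = 1 − 0.4300 = 0.5700
  NOT A1 AND A4 = a·b on (0.5700, 0.8700) = 0.4959
  A2 OR A4 = a + b − a·b on (0.5700, 0.8700) = 0.9441
  (NOT A1 AND A4) OR (A2 OR A4) = a + b − a·b on (0.4959, 0.9441) = 0.9718
  → value = 0.9718
|0.8700 − 0.9718| = 0.102

0.102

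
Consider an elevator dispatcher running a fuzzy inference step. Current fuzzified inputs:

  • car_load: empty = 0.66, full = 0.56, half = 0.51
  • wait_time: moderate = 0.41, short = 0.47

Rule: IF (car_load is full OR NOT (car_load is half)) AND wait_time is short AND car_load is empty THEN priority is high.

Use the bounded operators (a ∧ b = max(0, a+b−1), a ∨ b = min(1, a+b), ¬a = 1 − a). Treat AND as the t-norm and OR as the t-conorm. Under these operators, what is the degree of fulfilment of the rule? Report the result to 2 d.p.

firing strength: (full=0.56 OR ¬half=1−0.51=0.49) = 1.00; AND[max(0, a+b−1)] with short=0.47, empty=0.66 → w = 0.13

0.13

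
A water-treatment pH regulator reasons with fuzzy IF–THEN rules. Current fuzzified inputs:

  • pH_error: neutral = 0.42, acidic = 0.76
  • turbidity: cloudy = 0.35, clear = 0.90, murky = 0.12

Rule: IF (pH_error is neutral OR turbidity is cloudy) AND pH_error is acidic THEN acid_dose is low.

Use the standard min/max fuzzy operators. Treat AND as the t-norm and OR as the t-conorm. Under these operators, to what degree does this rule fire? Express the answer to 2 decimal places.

firing strength: (neutral=0.42 OR cloudy=0.35) = 0.42; AND[min(a, b)] with acidic=0.76 → w = 0.42

0.42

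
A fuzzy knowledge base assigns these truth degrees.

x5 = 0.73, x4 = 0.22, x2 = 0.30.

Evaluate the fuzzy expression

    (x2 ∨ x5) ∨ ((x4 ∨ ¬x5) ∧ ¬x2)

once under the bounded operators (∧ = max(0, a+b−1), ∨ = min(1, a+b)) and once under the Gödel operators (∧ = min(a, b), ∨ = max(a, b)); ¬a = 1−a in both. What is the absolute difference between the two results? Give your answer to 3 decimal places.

0.270

Under bounded:
  x2 ∨ x5 = min(1, a+b) on (0.30, 0.73) = 1.00
  ¬x5 = 1 − 0.73 = 0.27
  x4 ∨ ¬x5 = min(1, a+b) on (0.22, 0.27) = 0.49
  ¬x2 = 1 − 0.30 = 0.70
  (x4 ∨ ¬x5) ∧ ¬x2 = max(0, a+b−1) on (0.49, 0.70) = 0.19
  (x2 ∨ x5) ∨ ((x4 ∨ ¬x5) ∧ ¬x2) = min(1, a+b) on (1.00, 0.19) = 1.00
  → value = 1.0000
Under Gödel:
  x2 ∨ x5 = max(a, b) on (0.30, 0.73) = 0.73
  ¬x5 = 1 − 0.73 = 0.27
  x4 ∨ ¬x5 = max(a, b) on (0.22, 0.27) = 0.27
  ¬x2 = 1 − 0.30 = 0.70
  (x4 ∨ ¬x5) ∧ ¬x2 = min(a, b) on (0.27, 0.70) = 0.27
  (x2 ∨ x5) ∨ ((x4 ∨ ¬x5) ∧ ¬x2) = max(a, b) on (0.73, 0.27) = 0.73
  → value = 0.7300
|1.0000 − 0.7300| = 0.270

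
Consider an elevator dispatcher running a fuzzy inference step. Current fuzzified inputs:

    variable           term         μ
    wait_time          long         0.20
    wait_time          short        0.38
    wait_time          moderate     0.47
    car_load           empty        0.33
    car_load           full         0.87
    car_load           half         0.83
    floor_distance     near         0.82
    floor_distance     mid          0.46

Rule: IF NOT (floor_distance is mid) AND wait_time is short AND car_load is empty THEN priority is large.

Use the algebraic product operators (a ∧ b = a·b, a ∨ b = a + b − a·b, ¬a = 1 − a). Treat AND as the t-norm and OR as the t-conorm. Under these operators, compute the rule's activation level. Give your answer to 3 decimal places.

0.068

firing strength: ¬mid=1−0.46=0.54, short=0.38, empty=0.33; AND[a·b] → w = 0.0677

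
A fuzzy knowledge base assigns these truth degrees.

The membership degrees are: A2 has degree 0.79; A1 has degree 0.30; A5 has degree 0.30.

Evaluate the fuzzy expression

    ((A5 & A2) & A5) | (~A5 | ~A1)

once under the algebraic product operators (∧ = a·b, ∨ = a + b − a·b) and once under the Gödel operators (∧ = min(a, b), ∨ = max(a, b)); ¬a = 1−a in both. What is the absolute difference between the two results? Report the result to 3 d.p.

0.216

Under algebraic product:
  A5 & A2 = a·b on (0.3000, 0.7900) = 0.2370
  (A5 & A2) & A5 = a·b on (0.2370, 0.3000) = 0.0711
  ~A5 = 1 − 0.3000 = 0.7000
  ~A1 = 1 − 0.3000 = 0.7000
  ~A5 | ~A1 = a + b − a·b on (0.7000, 0.7000) = 0.9100
  ((A5 & A2) & A5) | (~A5 | ~A1) = a + b − a·b on (0.0711, 0.9100) = 0.9164
  → value = 0.9164
Under Gödel:
  A5 & A2 = min(a, b) on (0.30, 0.79) = 0.30
  (A5 & A2) & A5 = min(a, b) on (0.30, 0.30) = 0.30
  ~A5 = 1 − 0.30 = 0.70
  ~A1 = 1 − 0.30 = 0.70
  ~A5 | ~A1 = max(a, b) on (0.70, 0.70) = 0.70
  ((A5 & A2) & A5) | (~A5 | ~A1) = max(a, b) on (0.30, 0.70) = 0.70
  → value = 0.7000
|0.9164 − 0.7000| = 0.216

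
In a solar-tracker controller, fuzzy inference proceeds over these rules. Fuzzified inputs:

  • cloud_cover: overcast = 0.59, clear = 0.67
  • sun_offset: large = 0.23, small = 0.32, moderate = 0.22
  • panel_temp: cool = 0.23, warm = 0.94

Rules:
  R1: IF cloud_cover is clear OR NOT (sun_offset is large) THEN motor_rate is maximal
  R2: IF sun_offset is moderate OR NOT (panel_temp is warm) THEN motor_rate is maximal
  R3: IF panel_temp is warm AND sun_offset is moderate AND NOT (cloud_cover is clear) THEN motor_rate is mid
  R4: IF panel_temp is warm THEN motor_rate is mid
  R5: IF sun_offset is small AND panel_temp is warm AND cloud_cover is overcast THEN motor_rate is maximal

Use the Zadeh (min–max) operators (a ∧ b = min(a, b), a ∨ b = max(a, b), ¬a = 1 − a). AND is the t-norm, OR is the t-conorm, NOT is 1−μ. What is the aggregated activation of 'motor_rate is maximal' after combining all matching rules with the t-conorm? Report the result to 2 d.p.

R1: clear=0.67, ¬large=1−0.23=0.77; OR[max(a, b)] → w = 0.77
R2: moderate=0.22, ¬warm=1−0.94=0.06; OR[max(a, b)] → w = 0.22
R3: warm=0.94, moderate=0.22, ¬clear=1−0.67=0.33; AND[min(a, b)] → w = 0.22
R4: warm=0.94 → w = 0.94
R5: small=0.32, warm=0.94, overcast=0.59; AND[min(a, b)] → w = 0.32
Rules with consequent 'maximal': {R1, R2, R5} → strengths 0.77, 0.22, 0.32
Aggregate via t-conorm [max(a, b)]: 0.77

0.77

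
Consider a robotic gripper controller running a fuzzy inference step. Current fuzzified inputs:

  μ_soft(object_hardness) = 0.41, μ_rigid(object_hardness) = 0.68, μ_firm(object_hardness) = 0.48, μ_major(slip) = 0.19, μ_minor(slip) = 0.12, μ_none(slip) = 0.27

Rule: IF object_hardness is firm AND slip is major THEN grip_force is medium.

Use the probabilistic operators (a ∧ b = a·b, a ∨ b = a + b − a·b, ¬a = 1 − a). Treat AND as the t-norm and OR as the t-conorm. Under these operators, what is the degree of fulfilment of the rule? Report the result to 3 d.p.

firing strength: firm=0.48, major=0.19; AND[a·b] → w = 0.0912

0.091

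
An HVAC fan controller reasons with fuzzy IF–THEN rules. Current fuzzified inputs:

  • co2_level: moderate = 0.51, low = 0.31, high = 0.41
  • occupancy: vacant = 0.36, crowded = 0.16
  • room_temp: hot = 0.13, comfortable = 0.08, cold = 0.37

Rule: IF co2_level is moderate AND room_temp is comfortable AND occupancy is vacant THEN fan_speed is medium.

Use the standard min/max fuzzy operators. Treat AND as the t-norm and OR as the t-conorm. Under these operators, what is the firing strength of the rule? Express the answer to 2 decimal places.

0.08

firing strength: moderate=0.51, comfortable=0.08, vacant=0.36; AND[min(a, b)] → w = 0.08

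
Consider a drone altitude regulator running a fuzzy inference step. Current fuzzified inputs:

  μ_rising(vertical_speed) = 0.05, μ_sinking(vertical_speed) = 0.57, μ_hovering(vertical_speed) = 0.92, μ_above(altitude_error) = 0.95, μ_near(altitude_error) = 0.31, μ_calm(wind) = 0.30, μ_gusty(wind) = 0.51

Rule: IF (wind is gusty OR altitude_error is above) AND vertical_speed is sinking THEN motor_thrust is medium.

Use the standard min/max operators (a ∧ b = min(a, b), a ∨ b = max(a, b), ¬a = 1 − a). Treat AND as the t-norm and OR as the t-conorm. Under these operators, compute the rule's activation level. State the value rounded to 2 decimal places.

0.57

firing strength: (gusty=0.51 OR above=0.95) = 0.95; AND[min(a, b)] with sinking=0.57 → w = 0.57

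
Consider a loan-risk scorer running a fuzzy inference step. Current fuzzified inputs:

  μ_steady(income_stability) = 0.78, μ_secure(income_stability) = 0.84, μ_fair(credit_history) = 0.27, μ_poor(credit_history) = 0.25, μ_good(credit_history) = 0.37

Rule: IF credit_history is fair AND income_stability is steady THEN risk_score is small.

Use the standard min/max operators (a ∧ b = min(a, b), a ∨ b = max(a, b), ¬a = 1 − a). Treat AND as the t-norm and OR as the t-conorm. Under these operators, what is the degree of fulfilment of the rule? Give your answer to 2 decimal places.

0.27

firing strength: fair=0.27, steady=0.78; AND[min(a, b)] → w = 0.27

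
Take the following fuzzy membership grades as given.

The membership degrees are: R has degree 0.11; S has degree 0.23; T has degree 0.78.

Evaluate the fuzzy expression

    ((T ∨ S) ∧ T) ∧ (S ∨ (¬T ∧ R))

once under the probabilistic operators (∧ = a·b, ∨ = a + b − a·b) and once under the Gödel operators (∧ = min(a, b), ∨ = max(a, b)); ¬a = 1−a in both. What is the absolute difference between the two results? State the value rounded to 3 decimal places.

0.069

Under probabilistic:
  T ∨ S = a + b − a·b on (0.7800, 0.2300) = 0.8306
  (T ∨ S) ∧ T = a·b on (0.8306, 0.7800) = 0.6479
  ¬T = 1 − 0.7800 = 0.2200
  ¬T ∧ R = a·b on (0.2200, 0.1100) = 0.0242
  S ∨ (¬T ∧ R) = a + b − a·b on (0.2300, 0.0242) = 0.2486
  ((T ∨ S) ∧ T) ∧ (S ∨ (¬T ∧ R)) = a·b on (0.6479, 0.2486) = 0.1611
  → value = 0.1611
Under Gödel:
  T ∨ S = max(a, b) on (0.78, 0.23) = 0.78
  (T ∨ S) ∧ T = min(a, b) on (0.78, 0.78) = 0.78
  ¬T = 1 − 0.78 = 0.22
  ¬T ∧ R = min(a, b) on (0.22, 0.11) = 0.11
  S ∨ (¬T ∧ R) = max(a, b) on (0.23, 0.11) = 0.23
  ((T ∨ S) ∧ T) ∧ (S ∨ (¬T ∧ R)) = min(a, b) on (0.78, 0.23) = 0.23
  → value = 0.2300
|0.1611 − 0.2300| = 0.069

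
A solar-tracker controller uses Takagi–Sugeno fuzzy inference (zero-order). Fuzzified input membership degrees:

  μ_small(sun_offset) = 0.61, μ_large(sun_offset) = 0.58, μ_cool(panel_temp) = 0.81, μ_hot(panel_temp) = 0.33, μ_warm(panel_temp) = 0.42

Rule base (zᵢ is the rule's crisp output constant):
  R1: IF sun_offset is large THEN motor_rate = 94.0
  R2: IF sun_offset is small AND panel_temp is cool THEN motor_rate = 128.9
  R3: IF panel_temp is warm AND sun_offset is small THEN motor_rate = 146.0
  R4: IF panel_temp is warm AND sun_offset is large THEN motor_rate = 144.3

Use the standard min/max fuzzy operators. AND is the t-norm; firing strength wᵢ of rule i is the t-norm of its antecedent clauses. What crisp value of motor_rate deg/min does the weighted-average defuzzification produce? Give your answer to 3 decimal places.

R1 (z=94.0): large=0.58 → w = 0.58
R2 (z=128.9): small=0.61, cool=0.81; AND[min(a, b)] → w = 0.61
R3 (z=146.0): warm=0.42, small=0.61; AND[min(a, b)] → w = 0.42
R4 (z=144.3): warm=0.42, large=0.58; AND[min(a, b)] → w = 0.42
Weighted average = (0.58·94.0 + 0.61·128.9 + 0.42·146.0 + 0.42·144.3) / (0.58 + 0.61 + 0.42 + 0.42)
  = 255.0750 / 2.0300 = 125.653

125.653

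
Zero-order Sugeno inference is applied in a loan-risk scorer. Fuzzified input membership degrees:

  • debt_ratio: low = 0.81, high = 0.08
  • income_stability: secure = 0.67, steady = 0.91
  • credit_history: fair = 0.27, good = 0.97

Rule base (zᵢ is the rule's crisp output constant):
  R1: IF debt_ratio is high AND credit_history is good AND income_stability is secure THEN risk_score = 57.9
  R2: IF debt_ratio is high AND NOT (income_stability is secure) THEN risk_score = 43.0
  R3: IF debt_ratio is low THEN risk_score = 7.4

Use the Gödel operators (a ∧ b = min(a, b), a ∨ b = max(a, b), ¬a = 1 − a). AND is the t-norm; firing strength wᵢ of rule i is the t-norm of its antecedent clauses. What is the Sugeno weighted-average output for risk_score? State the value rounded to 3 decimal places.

R1 (z=57.9): high=0.08, good=0.97, secure=0.67; AND[min(a, b)] → w = 0.08
R2 (z=43.0): high=0.08, ¬secure=1−0.67=0.33; AND[min(a, b)] → w = 0.08
R3 (z=7.4): low=0.81 → w = 0.81
Weighted average = (0.08·57.9 + 0.08·43.0 + 0.81·7.4) / (0.08 + 0.08 + 0.81)
  = 14.0660 / 0.9700 = 14.501

14.501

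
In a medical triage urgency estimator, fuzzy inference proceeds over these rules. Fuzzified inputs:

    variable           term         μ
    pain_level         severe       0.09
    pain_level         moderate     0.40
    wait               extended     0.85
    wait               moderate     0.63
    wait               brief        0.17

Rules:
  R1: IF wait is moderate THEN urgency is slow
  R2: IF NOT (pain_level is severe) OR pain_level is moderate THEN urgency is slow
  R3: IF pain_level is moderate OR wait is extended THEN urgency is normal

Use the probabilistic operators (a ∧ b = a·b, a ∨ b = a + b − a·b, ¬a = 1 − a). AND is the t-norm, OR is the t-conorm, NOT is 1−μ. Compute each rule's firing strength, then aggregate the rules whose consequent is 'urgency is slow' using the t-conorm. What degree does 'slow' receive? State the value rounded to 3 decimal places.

R1: moderate=0.63 → w = 0.6300
R2: ¬severe=1−0.09=0.91, moderate=0.40; OR[a + b − a·b] → w = 0.9460
R3: moderate=0.40, extended=0.85; OR[a + b − a·b] → w = 0.9100
Rules with consequent 'slow': {R1, R2} → strengths 0.6300, 0.9460
Aggregate via t-conorm [a + b − a·b]: 0.9800

0.980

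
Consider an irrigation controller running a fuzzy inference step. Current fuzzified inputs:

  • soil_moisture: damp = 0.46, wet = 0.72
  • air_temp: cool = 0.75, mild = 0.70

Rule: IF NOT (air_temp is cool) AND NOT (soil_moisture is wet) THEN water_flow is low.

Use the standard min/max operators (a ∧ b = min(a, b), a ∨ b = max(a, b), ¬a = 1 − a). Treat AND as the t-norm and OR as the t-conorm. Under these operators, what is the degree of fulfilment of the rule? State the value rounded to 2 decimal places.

0.25

firing strength: ¬cool=1−0.75=0.25, ¬wet=1−0.72=0.28; AND[min(a, b)] → w = 0.25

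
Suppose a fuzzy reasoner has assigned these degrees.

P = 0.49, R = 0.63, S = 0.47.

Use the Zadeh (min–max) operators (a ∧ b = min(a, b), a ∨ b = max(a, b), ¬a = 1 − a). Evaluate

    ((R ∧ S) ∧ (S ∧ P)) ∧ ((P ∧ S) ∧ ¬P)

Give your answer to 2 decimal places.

0.47

R ∧ S = min(a, b) on (0.63, 0.47) = 0.47
S ∧ P = min(a, b) on (0.47, 0.49) = 0.47
(R ∧ S) ∧ (S ∧ P) = min(a, b) on (0.47, 0.47) = 0.47
P ∧ S = min(a, b) on (0.49, 0.47) = 0.47
¬P = 1 − 0.49 = 0.51
(P ∧ S) ∧ ¬P = min(a, b) on (0.47, 0.51) = 0.47
((R ∧ S) ∧ (S ∧ P)) ∧ ((P ∧ S) ∧ ¬P) = min(a, b) on (0.47, 0.47) = 0.47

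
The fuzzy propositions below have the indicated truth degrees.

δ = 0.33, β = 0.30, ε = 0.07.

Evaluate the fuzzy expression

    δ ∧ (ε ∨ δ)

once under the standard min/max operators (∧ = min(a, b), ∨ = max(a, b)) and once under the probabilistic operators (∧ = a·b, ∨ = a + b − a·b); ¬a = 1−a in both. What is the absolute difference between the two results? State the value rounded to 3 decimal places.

Under standard min/max:
  ε ∨ δ = max(a, b) on (0.07, 0.33) = 0.33
  δ ∧ (ε ∨ δ) = min(a, b) on (0.33, 0.33) = 0.33
  → value = 0.3300
Under probabilistic:
  ε ∨ δ = a + b − a·b on (0.0700, 0.3300) = 0.3769
  δ ∧ (ε ∨ δ) = a·b on (0.3300, 0.3769) = 0.1244
  → value = 0.1244
|0.3300 − 0.1244| = 0.206

0.206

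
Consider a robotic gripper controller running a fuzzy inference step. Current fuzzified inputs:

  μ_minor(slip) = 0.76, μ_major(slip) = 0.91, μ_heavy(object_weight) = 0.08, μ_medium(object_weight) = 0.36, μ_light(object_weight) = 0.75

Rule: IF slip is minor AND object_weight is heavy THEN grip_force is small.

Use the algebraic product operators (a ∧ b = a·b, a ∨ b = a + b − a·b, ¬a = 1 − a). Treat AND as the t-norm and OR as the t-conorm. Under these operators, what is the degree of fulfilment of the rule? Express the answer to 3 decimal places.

0.061

firing strength: minor=0.76, heavy=0.08; AND[a·b] → w = 0.0608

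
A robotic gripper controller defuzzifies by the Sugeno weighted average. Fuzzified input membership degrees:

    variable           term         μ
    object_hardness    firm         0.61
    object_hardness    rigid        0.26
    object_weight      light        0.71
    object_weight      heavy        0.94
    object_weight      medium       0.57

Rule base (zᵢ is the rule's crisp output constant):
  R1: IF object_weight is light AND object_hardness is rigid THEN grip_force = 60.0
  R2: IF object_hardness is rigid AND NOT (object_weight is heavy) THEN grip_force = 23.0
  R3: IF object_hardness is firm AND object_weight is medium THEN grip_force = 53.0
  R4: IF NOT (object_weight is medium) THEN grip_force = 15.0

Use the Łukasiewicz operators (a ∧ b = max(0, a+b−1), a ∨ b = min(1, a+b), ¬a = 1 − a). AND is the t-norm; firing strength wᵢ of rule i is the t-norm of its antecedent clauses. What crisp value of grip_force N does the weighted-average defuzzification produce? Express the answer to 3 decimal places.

R1 (z=60.0): light=0.71, rigid=0.26; AND[max(0, a+b−1)] → w = 0.00
R2 (z=23.0): rigid=0.26, ¬heavy=1−0.94=0.06; AND[max(0, a+b−1)] → w = 0.00
R3 (z=53.0): firm=0.61, medium=0.57; AND[max(0, a+b−1)] → w = 0.18
R4 (z=15.0): ¬medium=1−0.57=0.43 → w = 0.43
Weighted average = (0.00·60.0 + 0.00·23.0 + 0.18·53.0 + 0.43·15.0) / (0.00 + 0.00 + 0.18 + 0.43)
  = 15.9900 / 0.6100 = 26.213

26.213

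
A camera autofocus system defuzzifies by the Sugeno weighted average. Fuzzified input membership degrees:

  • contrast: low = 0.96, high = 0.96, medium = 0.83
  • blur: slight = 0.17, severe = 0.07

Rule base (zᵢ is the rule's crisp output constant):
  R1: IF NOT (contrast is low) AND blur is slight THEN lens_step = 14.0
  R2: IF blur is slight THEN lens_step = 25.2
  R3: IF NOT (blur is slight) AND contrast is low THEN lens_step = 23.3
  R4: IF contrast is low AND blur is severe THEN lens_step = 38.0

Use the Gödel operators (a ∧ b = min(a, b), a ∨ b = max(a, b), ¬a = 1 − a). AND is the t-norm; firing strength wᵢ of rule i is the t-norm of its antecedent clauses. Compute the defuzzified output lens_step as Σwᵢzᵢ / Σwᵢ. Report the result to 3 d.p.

R1 (z=14.0): ¬low=1−0.96=0.04, slight=0.17; AND[min(a, b)] → w = 0.04
R2 (z=25.2): slight=0.17 → w = 0.17
R3 (z=23.3): ¬slight=1−0.17=0.83, low=0.96; AND[min(a, b)] → w = 0.83
R4 (z=38.0): low=0.96, severe=0.07; AND[min(a, b)] → w = 0.07
Weighted average = (0.04·14.0 + 0.17·25.2 + 0.83·23.3 + 0.07·38.0) / (0.04 + 0.17 + 0.83 + 0.07)
  = 26.8430 / 1.1100 = 24.183

24.183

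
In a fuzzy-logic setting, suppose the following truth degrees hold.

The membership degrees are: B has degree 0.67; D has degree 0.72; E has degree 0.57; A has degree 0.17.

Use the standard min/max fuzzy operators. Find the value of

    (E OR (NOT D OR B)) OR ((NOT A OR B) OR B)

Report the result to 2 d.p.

0.83

NOT D = 1 − 0.72 = 0.28
NOT D OR B = max(a, b) on (0.28, 0.67) = 0.67
E OR (NOT D OR B) = max(a, b) on (0.57, 0.67) = 0.67
NOT A = 1 − 0.17 = 0.83
NOT A OR B = max(a, b) on (0.83, 0.67) = 0.83
(NOT A OR B) OR B = max(a, b) on (0.83, 0.67) = 0.83
(E OR (NOT D OR B)) OR ((NOT A OR B) OR B) = max(a, b) on (0.67, 0.83) = 0.83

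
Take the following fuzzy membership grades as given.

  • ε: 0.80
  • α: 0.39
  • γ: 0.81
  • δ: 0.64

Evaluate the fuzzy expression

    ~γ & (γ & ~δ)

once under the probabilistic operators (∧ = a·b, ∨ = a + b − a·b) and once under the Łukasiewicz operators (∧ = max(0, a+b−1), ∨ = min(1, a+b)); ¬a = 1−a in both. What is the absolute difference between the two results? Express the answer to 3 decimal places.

0.055

Under probabilistic:
  ~γ = 1 − 0.8100 = 0.1900
  ~δ = 1 − 0.6400 = 0.3600
  γ & ~δ = a·b on (0.8100, 0.3600) = 0.2916
  ~γ & (γ & ~δ) = a·b on (0.1900, 0.2916) = 0.0554
  → value = 0.0554
Under Łukasiewicz:
  ~γ = 1 − 0.81 = 0.19
  ~δ = 1 − 0.64 = 0.36
  γ & ~δ = max(0, a+b−1) on (0.81, 0.36) = 0.17
  ~γ & (γ & ~δ) = max(0, a+b−1) on (0.19, 0.17) = 0.00
  → value = 0.0000
|0.0554 − 0.0000| = 0.055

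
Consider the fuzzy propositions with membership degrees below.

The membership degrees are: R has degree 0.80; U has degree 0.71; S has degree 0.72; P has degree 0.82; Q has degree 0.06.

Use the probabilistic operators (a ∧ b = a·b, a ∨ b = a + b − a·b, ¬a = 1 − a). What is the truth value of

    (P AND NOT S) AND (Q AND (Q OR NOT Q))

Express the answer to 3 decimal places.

0.013

NOT S = 1 − 0.7200 = 0.2800
P AND NOT S = a·b on (0.8200, 0.2800) = 0.2296
NOT Q = 1 − 0.0600 = 0.9400
Q OR NOT Q = a + b − a·b on (0.0600, 0.9400) = 0.9436
Q AND (Q OR NOT Q) = a·b on (0.0600, 0.9436) = 0.0566
(P AND NOT S) AND (Q AND (Q OR NOT Q)) = a·b on (0.2296, 0.0566) = 0.0130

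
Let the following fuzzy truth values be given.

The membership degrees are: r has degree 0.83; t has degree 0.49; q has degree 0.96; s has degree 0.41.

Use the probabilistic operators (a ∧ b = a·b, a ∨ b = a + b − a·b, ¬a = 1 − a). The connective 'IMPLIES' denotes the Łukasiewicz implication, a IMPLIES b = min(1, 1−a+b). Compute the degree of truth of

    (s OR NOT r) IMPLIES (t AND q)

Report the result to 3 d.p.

0.960

NOT r = 1 − 0.8300 = 0.1700
s OR NOT r = a + b − a·b on (0.4100, 0.1700) = 0.5103
t AND q = a·b on (0.4900, 0.9600) = 0.4704
(s OR NOT r) IMPLIES (t AND q)  [Łukasiewicz: min(1, 1−a+b)] with a=0.5103, b=0.4704 → 0.9601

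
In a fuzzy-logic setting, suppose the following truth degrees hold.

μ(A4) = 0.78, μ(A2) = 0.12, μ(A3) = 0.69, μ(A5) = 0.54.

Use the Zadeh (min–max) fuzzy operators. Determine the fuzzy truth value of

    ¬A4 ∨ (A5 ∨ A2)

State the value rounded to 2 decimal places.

¬A4 = 1 − 0.78 = 0.22
A5 ∨ A2 = max(a, b) on (0.54, 0.12) = 0.54
¬A4 ∨ (A5 ∨ A2) = max(a, b) on (0.22, 0.54) = 0.54

0.54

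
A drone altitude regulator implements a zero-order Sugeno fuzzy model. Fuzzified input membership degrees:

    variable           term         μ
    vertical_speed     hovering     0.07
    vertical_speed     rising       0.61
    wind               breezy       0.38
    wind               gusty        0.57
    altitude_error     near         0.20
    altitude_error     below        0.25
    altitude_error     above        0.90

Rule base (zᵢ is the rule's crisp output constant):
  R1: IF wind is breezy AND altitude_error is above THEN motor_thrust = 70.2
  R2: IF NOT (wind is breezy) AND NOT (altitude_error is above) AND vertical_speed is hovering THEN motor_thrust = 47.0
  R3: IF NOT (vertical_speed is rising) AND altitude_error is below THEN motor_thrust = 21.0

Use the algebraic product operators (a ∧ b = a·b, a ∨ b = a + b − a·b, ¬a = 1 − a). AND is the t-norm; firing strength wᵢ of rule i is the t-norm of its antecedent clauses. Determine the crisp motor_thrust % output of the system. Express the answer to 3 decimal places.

R1 (z=70.2): breezy=0.38, above=0.90; AND[a·b] → w = 0.3420
R2 (z=47.0): ¬breezy=1−0.38=0.62, ¬above=1−0.90=0.10, hovering=0.07; AND[a·b] → w = 0.0043
R3 (z=21.0): ¬rising=1−0.61=0.39, below=0.25; AND[a·b] → w = 0.0975
Weighted average = (0.3420·70.2 + 0.0043·47.0 + 0.0975·21.0) / (0.3420 + 0.0043 + 0.0975)
  = 26.2599 / 0.4438 = 59.165

59.165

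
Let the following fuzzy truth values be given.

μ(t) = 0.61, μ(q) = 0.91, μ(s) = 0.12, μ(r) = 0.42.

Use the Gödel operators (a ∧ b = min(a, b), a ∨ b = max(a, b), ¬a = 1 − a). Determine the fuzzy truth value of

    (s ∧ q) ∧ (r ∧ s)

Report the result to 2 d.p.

0.12

s ∧ q = min(a, b) on (0.12, 0.91) = 0.12
r ∧ s = min(a, b) on (0.42, 0.12) = 0.12
(s ∧ q) ∧ (r ∧ s) = min(a, b) on (0.12, 0.12) = 0.12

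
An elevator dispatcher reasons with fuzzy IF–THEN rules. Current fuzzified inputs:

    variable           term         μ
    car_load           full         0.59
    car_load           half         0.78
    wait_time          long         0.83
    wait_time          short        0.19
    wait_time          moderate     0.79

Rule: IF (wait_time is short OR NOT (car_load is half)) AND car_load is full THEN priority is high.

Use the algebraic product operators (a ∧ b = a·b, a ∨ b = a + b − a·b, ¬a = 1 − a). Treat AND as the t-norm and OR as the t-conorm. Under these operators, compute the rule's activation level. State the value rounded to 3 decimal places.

firing strength: (short=0.19 OR ¬half=1−0.78=0.22) = 0.3682; AND[a·b] with full=0.59 → w = 0.2172

0.217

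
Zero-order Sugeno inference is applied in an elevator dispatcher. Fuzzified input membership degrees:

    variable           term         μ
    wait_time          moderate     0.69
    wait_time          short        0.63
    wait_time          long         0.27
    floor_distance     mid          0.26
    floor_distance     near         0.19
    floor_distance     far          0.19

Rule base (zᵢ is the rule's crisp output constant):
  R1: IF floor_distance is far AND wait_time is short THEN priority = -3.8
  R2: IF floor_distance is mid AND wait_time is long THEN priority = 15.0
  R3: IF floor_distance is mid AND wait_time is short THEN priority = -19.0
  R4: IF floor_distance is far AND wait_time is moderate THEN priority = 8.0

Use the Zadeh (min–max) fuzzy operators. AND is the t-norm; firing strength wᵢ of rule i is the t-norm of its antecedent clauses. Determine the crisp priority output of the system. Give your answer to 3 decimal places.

-0.269

R1 (z=-3.8): far=0.19, short=0.63; AND[min(a, b)] → w = 0.19
R2 (z=15.0): mid=0.26, long=0.27; AND[min(a, b)] → w = 0.26
R3 (z=-19.0): mid=0.26, short=0.63; AND[min(a, b)] → w = 0.26
R4 (z=8.0): far=0.19, moderate=0.69; AND[min(a, b)] → w = 0.19
Weighted average = (0.19·-3.8 + 0.26·15.0 + 0.26·-19.0 + 0.19·8.0) / (0.19 + 0.26 + 0.26 + 0.19)
  = -0.2420 / 0.9000 = -0.269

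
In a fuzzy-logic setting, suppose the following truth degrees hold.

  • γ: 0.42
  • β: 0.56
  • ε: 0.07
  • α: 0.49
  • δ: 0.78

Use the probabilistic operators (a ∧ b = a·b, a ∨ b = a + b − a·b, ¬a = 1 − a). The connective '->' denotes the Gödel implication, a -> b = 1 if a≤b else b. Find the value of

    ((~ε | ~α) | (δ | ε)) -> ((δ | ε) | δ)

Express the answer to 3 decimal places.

0.955

~ε = 1 − 0.0700 = 0.9300
~α = 1 − 0.4900 = 0.5100
~ε | ~α = a + b − a·b on (0.9300, 0.5100) = 0.9657
δ | ε = a + b − a·b on (0.7800, 0.0700) = 0.7954
(~ε | ~α) | (δ | ε) = a + b − a·b on (0.9657, 0.7954) = 0.9930
δ | ε = a + b − a·b on (0.7800, 0.0700) = 0.7954
(δ | ε) | δ = a + b − a·b on (0.7954, 0.7800) = 0.9550
((~ε | ~α) | (δ | ε)) -> ((δ | ε) | δ)  [Gödel: 1 if a≤b else b] with a=0.9930, b=0.9550 → 0.9550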